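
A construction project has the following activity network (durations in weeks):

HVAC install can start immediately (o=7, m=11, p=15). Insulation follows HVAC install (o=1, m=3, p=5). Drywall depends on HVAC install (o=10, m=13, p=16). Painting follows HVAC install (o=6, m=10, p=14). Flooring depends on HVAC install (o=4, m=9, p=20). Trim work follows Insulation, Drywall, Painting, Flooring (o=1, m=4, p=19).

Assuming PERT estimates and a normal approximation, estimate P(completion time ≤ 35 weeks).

0.927

te_HVAC install = (7 + 4·11 + 15)/6 = 66/6 = 11; σ²_HVAC install = ((15−7)/6)² = 1.778
te_Insulation = (1 + 4·3 + 5)/6 = 18/6 = 3; σ²_Insulation = ((5−1)/6)² = 0.444
te_Drywall = (10 + 4·13 + 16)/6 = 78/6 = 13; σ²_Drywall = ((16−10)/6)² = 1.000
te_Painting = (6 + 4·10 + 14)/6 = 60/6 = 10; σ²_Painting = ((14−6)/6)² = 1.778
te_Flooring = (4 + 4·9 + 20)/6 = 60/6 = 10; σ²_Flooring = ((20−4)/6)² = 7.111
te_Trim work = (1 + 4·4 + 19)/6 = 36/6 = 6; σ²_Trim work = ((19−1)/6)² = 9.000

Forward pass:
ES_HVAC install = 0; EF_HVAC install = 11
ES_Insulation = 11; EF_Insulation = 11+3 = 14
ES_Drywall = 11; EF_Drywall = 11+13 = 24
ES_Painting = 11; EF_Painting = 11+10 = 21
ES_Flooring = 11; EF_Flooring = 11+10 = 21
ES_Trim work = max(EF_Insulation=14, EF_Drywall=24, EF_Painting=21, EF_Flooring=21) = 24; EF_Trim work = 24+6 = 30
Expected project duration μ = 30 weeks. Critical path: HVAC install → Drywall → Trim work.

Variance along critical path = 1.778 + 1.000 + 9.000 = 11.778; σ = √11.778 = 3.432 weeks.
Z = (35 − 30) / 3.432 = 1.457
P(T ≤ 35) = Φ(1.457) ≈ 0.927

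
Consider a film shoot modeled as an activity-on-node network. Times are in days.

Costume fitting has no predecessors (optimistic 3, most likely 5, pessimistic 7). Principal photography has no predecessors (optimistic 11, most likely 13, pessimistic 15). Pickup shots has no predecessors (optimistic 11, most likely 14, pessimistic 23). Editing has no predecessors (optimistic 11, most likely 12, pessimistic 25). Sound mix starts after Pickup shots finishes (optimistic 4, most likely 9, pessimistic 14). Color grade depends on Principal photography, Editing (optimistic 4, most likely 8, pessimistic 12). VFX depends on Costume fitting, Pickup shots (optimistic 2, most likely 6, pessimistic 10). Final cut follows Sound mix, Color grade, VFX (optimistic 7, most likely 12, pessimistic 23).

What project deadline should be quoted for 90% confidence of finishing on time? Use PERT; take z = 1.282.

te_Costume fitting = (3 + 4·5 + 7)/6 = 30/6 = 5; σ²_Costume fitting = ((7−3)/6)² = 0.444
te_Principal photography = (11 + 4·13 + 15)/6 = 78/6 = 13; σ²_Principal photography = ((15−11)/6)² = 0.444
te_Pickup shots = (11 + 4·14 + 23)/6 = 90/6 = 15; σ²_Pickup shots = ((23−11)/6)² = 4.000
te_Editing = (11 + 4·12 + 25)/6 = 84/6 = 14; σ²_Editing = ((25−11)/6)² = 5.444
te_Sound mix = (4 + 4·9 + 14)/6 = 54/6 = 9; σ²_Sound mix = ((14−4)/6)² = 2.778
te_Color grade = (4 + 4·8 + 12)/6 = 48/6 = 8; σ²_Color grade = ((12−4)/6)² = 1.778
te_VFX = (2 + 4·6 + 10)/6 = 36/6 = 6; σ²_VFX = ((10−2)/6)² = 1.778
te_Final cut = (7 + 4·12 + 23)/6 = 78/6 = 13; σ²_Final cut = ((23−7)/6)² = 7.111

Forward pass:
ES_Costume fitting = 0; EF_Costume fitting = 5
ES_Principal photography = 0; EF_Principal photography = 13
ES_Pickup shots = 0; EF_Pickup shots = 15
ES_Editing = 0; EF_Editing = 14
ES_Sound mix = 15; EF_Sound mix = 15+9 = 24
ES_Color grade = max(EF_Principal photography=13, EF_Editing=14) = 14; EF_Color grade = 14+8 = 22
ES_VFX = max(EF_Costume fitting=5, EF_Pickup shots=15) = 15; EF_VFX = 15+6 = 21
ES_Final cut = max(EF_Sound mix=24, EF_Color grade=22, EF_VFX=21) = 24; EF_Final cut = 24+13 = 37
Expected project duration μ = 37 days. Critical path: Pickup shots → Sound mix → Final cut.

Variance along critical path = 4.000 + 2.778 + 7.111 = 13.889; σ = 3.727 days.
D = μ + z·σ = 37 + 1.282·3.727 = 41.8 days

41.8 days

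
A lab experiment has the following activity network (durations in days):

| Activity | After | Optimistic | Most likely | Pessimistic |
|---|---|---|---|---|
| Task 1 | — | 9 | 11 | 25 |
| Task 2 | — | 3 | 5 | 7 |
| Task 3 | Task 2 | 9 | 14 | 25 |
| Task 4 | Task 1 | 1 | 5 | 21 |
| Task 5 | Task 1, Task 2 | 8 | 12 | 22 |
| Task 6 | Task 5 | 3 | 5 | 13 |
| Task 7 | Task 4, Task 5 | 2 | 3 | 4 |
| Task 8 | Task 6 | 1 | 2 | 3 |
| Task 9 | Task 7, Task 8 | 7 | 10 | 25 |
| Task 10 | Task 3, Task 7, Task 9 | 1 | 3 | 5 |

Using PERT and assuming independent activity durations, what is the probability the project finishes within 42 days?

te_Task 1 = (9 + 4·11 + 25)/6 = 78/6 = 13; σ²_Task 1 = ((25−9)/6)² = 7.111
te_Task 2 = (3 + 4·5 + 7)/6 = 30/6 = 5; σ²_Task 2 = ((7−3)/6)² = 0.444
te_Task 3 = (9 + 4·14 + 25)/6 = 90/6 = 15; σ²_Task 3 = ((25−9)/6)² = 7.111
te_Task 4 = (1 + 4·5 + 21)/6 = 42/6 = 7; σ²_Task 4 = ((21−1)/6)² = 11.111
te_Task 5 = (8 + 4·12 + 22)/6 = 78/6 = 13; σ²_Task 5 = ((22−8)/6)² = 5.444
te_Task 6 = (3 + 4·5 + 13)/6 = 36/6 = 6; σ²_Task 6 = ((13−3)/6)² = 2.778
te_Task 7 = (2 + 4·3 + 4)/6 = 18/6 = 3; σ²_Task 7 = ((4−2)/6)² = 0.111
te_Task 8 = (1 + 4·2 + 3)/6 = 12/6 = 2; σ²_Task 8 = ((3−1)/6)² = 0.111
te_Task 9 = (7 + 4·10 + 25)/6 = 72/6 = 12; σ²_Task 9 = ((25−7)/6)² = 9.000
te_Task 10 = (1 + 4·3 + 5)/6 = 18/6 = 3; σ²_Task 10 = ((5−1)/6)² = 0.444

Forward pass:
ES_Task 1 = 0; EF_Task 1 = 13
ES_Task 2 = 0; EF_Task 2 = 5
ES_Task 3 = 5; EF_Task 3 = 5+15 = 20
ES_Task 4 = 13; EF_Task 4 = 13+7 = 20
ES_Task 5 = max(EF_Task 1=13, EF_Task 2=5) = 13; EF_Task 5 = 13+13 = 26
ES_Task 6 = 26; EF_Task 6 = 26+6 = 32
ES_Task 7 = max(EF_Task 4=20, EF_Task 5=26) = 26; EF_Task 7 = 26+3 = 29
ES_Task 8 = 32; EF_Task 8 = 32+2 = 34
ES_Task 9 = max(EF_Task 7=29, EF_Task 8=34) = 34; EF_Task 9 = 34+12 = 46
ES_Task 10 = max(EF_Task 3=20, EF_Task 7=29, EF_Task 9=46) = 46; EF_Task 10 = 46+3 = 49
Expected project duration μ = 49 days. Critical path: Task 1 → Task 5 → Task 6 → Task 8 → Task 9 → Task 10.

Variance along critical path = 7.111 + 5.444 + 2.778 + 0.111 + 9.000 + 0.444 = 24.889; σ = √24.889 = 4.989 days.
Z = (42 − 49) / 4.989 = -1.403
P(T ≤ 42) = Φ(-1.403) ≈ 0.080

0.080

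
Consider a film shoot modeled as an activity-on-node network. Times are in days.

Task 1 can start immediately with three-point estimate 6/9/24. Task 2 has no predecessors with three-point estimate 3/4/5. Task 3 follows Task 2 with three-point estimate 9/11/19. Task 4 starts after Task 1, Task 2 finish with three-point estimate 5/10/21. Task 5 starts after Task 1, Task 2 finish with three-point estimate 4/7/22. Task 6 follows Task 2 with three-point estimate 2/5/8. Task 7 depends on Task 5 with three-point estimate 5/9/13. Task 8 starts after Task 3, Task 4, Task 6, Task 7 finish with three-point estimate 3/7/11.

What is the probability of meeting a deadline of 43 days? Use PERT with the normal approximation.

te_Task 1 = (6 + 4·9 + 24)/6 = 66/6 = 11; σ²_Task 1 = ((24−6)/6)² = 9.000
te_Task 2 = (3 + 4·4 + 5)/6 = 24/6 = 4; σ²_Task 2 = ((5−3)/6)² = 0.111
te_Task 3 = (9 + 4·11 + 19)/6 = 72/6 = 12; σ²_Task 3 = ((19−9)/6)² = 2.778
te_Task 4 = (5 + 4·10 + 21)/6 = 66/6 = 11; σ²_Task 4 = ((21−5)/6)² = 7.111
te_Task 5 = (4 + 4·7 + 22)/6 = 54/6 = 9; σ²_Task 5 = ((22−4)/6)² = 9.000
te_Task 6 = (2 + 4·5 + 8)/6 = 30/6 = 5; σ²_Task 6 = ((8−2)/6)² = 1.000
te_Task 7 = (5 + 4·9 + 13)/6 = 54/6 = 9; σ²_Task 7 = ((13−5)/6)² = 1.778
te_Task 8 = (3 + 4·7 + 11)/6 = 42/6 = 7; σ²_Task 8 = ((11−3)/6)² = 1.778

Forward pass:
ES_Task 1 = 0; EF_Task 1 = 11
ES_Task 2 = 0; EF_Task 2 = 4
ES_Task 3 = 4; EF_Task 3 = 4+12 = 16
ES_Task 4 = max(EF_Task 1=11, EF_Task 2=4) = 11; EF_Task 4 = 11+11 = 22
ES_Task 5 = max(EF_Task 1=11, EF_Task 2=4) = 11; EF_Task 5 = 11+9 = 20
ES_Task 6 = 4; EF_Task 6 = 4+5 = 9
ES_Task 7 = 20; EF_Task 7 = 20+9 = 29
ES_Task 8 = max(EF_Task 3=16, EF_Task 4=22, EF_Task 6=9, EF_Task 7=29) = 29; EF_Task 8 = 29+7 = 36
Expected project duration μ = 36 days. Critical path: Task 1 → Task 5 → Task 7 → Task 8.

Variance along critical path = 9.000 + 9.000 + 1.778 + 1.778 = 21.556; σ = √21.556 = 4.643 days.
Z = (43 − 36) / 4.643 = 1.508
P(T ≤ 43) = Φ(1.508) ≈ 0.934

0.934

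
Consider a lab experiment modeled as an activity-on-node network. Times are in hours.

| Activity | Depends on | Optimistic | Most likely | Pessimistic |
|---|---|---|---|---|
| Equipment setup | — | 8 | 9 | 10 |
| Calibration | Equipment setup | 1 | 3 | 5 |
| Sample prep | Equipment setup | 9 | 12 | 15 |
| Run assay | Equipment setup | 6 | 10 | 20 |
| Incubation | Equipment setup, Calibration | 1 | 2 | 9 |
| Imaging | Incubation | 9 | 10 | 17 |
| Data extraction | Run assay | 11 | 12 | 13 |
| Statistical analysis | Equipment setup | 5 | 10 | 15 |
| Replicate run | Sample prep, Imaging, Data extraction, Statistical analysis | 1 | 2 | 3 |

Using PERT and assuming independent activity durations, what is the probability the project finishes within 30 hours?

te_Equipment setup = (8 + 4·9 + 10)/6 = 54/6 = 9; σ²_Equipment setup = ((10−8)/6)² = 0.111
te_Calibration = (1 + 4·3 + 5)/6 = 18/6 = 3; σ²_Calibration = ((5−1)/6)² = 0.444
te_Sample prep = (9 + 4·12 + 15)/6 = 72/6 = 12; σ²_Sample prep = ((15−9)/6)² = 1.000
te_Run assay = (6 + 4·10 + 20)/6 = 66/6 = 11; σ²_Run assay = ((20−6)/6)² = 5.444
te_Incubation = (1 + 4·2 + 9)/6 = 18/6 = 3; σ²_Incubation = ((9−1)/6)² = 1.778
te_Imaging = (9 + 4·10 + 17)/6 = 66/6 = 11; σ²_Imaging = ((17−9)/6)² = 1.778
te_Data extraction = (11 + 4·12 + 13)/6 = 72/6 = 12; σ²_Data extraction = ((13−11)/6)² = 0.111
te_Statistical analysis = (5 + 4·10 + 15)/6 = 60/6 = 10; σ²_Statistical analysis = ((15−5)/6)² = 2.778
te_Replicate run = (1 + 4·2 + 3)/6 = 12/6 = 2; σ²_Replicate run = ((3−1)/6)² = 0.111

Forward pass:
ES_Equipment setup = 0; EF_Equipment setup = 9
ES_Calibration = 9; EF_Calibration = 9+3 = 12
ES_Sample prep = 9; EF_Sample prep = 9+12 = 21
ES_Run assay = 9; EF_Run assay = 9+11 = 20
ES_Incubation = max(EF_Equipment setup=9, EF_Calibration=12) = 12; EF_Incubation = 12+3 = 15
ES_Imaging = 15; EF_Imaging = 15+11 = 26
ES_Data extraction = 20; EF_Data extraction = 20+12 = 32
ES_Statistical analysis = 9; EF_Statistical analysis = 9+10 = 19
ES_Replicate run = max(EF_Sample prep=21, EF_Imaging=26, EF_Data extraction=32, EF_Statistical analysis=19) = 32; EF_Replicate run = 32+2 = 34
Expected project duration μ = 34 hours. Critical path: Equipment setup → Run assay → Data extraction → Replicate run.

Variance along critical path = 0.111 + 5.444 + 0.111 + 0.111 = 5.778; σ = √5.778 = 2.404 hours.
Z = (30 − 34) / 2.404 = -1.664
P(T ≤ 30) = Φ(-1.664) ≈ 0.048

0.048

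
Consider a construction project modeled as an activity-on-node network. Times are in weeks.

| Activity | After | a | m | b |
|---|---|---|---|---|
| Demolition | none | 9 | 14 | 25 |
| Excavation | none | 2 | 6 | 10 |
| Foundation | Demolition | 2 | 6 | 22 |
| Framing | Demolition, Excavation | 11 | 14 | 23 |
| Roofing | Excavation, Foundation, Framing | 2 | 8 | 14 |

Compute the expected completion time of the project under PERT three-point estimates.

38 weeks

te_Demolition = (9 + 4·14 + 25)/6 = 90/6 = 15
te_Excavation = (2 + 4·6 + 10)/6 = 36/6 = 6
te_Foundation = (2 + 4·6 + 22)/6 = 48/6 = 8
te_Framing = (11 + 4·14 + 23)/6 = 90/6 = 15
te_Roofing = (2 + 4·8 + 14)/6 = 48/6 = 8

Forward pass:
ES_Demolition = 0; EF_Demolition = 15
ES_Excavation = 0; EF_Excavation = 6
ES_Foundation = 15; EF_Foundation = 15+8 = 23
ES_Framing = max(EF_Demolition=15, EF_Excavation=6) = 15; EF_Framing = 15+15 = 30
ES_Roofing = max(EF_Excavation=6, EF_Foundation=23, EF_Framing=30) = 30; EF_Roofing = 30+8 = 38
Expected project duration μ = 38 weeks. Critical path: Demolition → Framing → Roofing.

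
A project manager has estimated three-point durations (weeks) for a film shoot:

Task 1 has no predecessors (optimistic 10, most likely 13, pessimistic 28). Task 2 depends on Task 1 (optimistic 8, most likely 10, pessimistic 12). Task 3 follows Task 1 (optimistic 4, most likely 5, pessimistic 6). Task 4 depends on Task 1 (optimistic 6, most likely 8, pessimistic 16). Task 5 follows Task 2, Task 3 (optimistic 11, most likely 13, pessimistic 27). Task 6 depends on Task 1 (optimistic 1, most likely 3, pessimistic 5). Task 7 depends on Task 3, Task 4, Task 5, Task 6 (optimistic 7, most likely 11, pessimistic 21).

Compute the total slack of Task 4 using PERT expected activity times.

16 weeks

te_Task 1 = (10 + 4·13 + 28)/6 = 90/6 = 15
te_Task 2 = (8 + 4·10 + 12)/6 = 60/6 = 10
te_Task 3 = (4 + 4·5 + 6)/6 = 30/6 = 5
te_Task 4 = (6 + 4·8 + 16)/6 = 54/6 = 9
te_Task 5 = (11 + 4·13 + 27)/6 = 90/6 = 15
te_Task 6 = (1 + 4·3 + 5)/6 = 18/6 = 3
te_Task 7 = (7 + 4·11 + 21)/6 = 72/6 = 12

Forward pass:
ES_Task 1 = 0; EF_Task 1 = 15
ES_Task 2 = 15; EF_Task 2 = 15+10 = 25
ES_Task 3 = 15; EF_Task 3 = 15+5 = 20
ES_Task 4 = 15; EF_Task 4 = 15+9 = 24
ES_Task 5 = max(EF_Task 2=25, EF_Task 3=20) = 25; EF_Task 5 = 25+15 = 40
ES_Task 6 = 15; EF_Task 6 = 15+3 = 18
ES_Task 7 = max(EF_Task 3=20, EF_Task 4=24, EF_Task 5=40, EF_Task 6=18) = 40; EF_Task 7 = 40+12 = 52
Expected project duration μ = 52 weeks. Critical path: Task 1 → Task 2 → Task 5 → Task 7.

Backward pass:
LF_Task 7 = 52; LS_Task 7 = 52−12 = 40
LF_Task 6 = LS_Task 7 = 40; LS_Task 6 = 40−3 = 37
LF_Task 5 = LS_Task 7 = 40; LS_Task 5 = 40−15 = 25
LF_Task 4 = LS_Task 7 = 40; LS_Task 4 = 40−9 = 31
LF_Task 3 = min(LS_Task 5=25, LS_Task 7=40) = 25; LS_Task 3 = 25−5 = 20
LF_Task 2 = LS_Task 5 = 25; LS_Task 2 = 25−10 = 15
LF_Task 1 = min(LS_Task 2=15, LS_Task 3=20, LS_Task 4=31, LS_Task 6=37) = 15; LS_Task 1 = 15−15 = 0
Slack_Task 4 = LS_Task 4 − ES_Task 4 = 31 − 15 = 16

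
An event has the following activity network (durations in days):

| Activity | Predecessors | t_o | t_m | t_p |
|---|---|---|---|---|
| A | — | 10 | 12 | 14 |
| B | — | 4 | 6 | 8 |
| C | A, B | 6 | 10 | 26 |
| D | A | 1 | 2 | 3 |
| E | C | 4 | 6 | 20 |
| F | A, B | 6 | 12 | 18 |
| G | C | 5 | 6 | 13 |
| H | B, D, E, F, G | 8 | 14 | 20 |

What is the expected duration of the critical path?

te_A = (10 + 4·12 + 14)/6 = 72/6 = 12
te_B = (4 + 4·6 + 8)/6 = 36/6 = 6
te_C = (6 + 4·10 + 26)/6 = 72/6 = 12
te_D = (1 + 4·2 + 3)/6 = 12/6 = 2
te_E = (4 + 4·6 + 20)/6 = 48/6 = 8
te_F = (6 + 4·12 + 18)/6 = 72/6 = 12
te_G = (5 + 4·6 + 13)/6 = 42/6 = 7
te_H = (8 + 4·14 + 20)/6 = 84/6 = 14

Forward pass:
ES_A = 0; EF_A = 12
ES_B = 0; EF_B = 6
ES_C = max(EF_A=12, EF_B=6) = 12; EF_C = 12+12 = 24
ES_D = 12; EF_D = 12+2 = 14
ES_E = 24; EF_E = 24+8 = 32
ES_F = max(EF_A=12, EF_B=6) = 12; EF_F = 12+12 = 24
ES_G = 24; EF_G = 24+7 = 31
ES_H = max(EF_B=6, EF_D=14, EF_E=32, EF_F=24, EF_G=31) = 32; EF_H = 32+14 = 46
Expected project duration μ = 46 days. Critical path: A → C → E → H.

46 days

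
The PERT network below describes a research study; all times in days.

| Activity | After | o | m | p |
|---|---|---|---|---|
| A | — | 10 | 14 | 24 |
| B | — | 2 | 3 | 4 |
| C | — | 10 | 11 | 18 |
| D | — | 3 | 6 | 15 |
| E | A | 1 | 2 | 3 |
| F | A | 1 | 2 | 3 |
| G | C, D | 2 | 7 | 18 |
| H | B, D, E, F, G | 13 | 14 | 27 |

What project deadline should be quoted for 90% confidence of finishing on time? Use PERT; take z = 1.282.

te_A = (10 + 4·14 + 24)/6 = 90/6 = 15; σ²_A = ((24−10)/6)² = 5.444
te_B = (2 + 4·3 + 4)/6 = 18/6 = 3; σ²_B = ((4−2)/6)² = 0.111
te_C = (10 + 4·11 + 18)/6 = 72/6 = 12; σ²_C = ((18−10)/6)² = 1.778
te_D = (3 + 4·6 + 15)/6 = 42/6 = 7; σ²_D = ((15−3)/6)² = 4.000
te_E = (1 + 4·2 + 3)/6 = 12/6 = 2; σ²_E = ((3−1)/6)² = 0.111
te_F = (1 + 4·2 + 3)/6 = 12/6 = 2; σ²_F = ((3−1)/6)² = 0.111
te_G = (2 + 4·7 + 18)/6 = 48/6 = 8; σ²_G = ((18−2)/6)² = 7.111
te_H = (13 + 4·14 + 27)/6 = 96/6 = 16; σ²_H = ((27−13)/6)² = 5.444

Forward pass:
ES_A = 0; EF_A = 15
ES_B = 0; EF_B = 3
ES_C = 0; EF_C = 12
ES_D = 0; EF_D = 7
ES_E = 15; EF_E = 15+2 = 17
ES_F = 15; EF_F = 15+2 = 17
ES_G = max(EF_C=12, EF_D=7) = 12; EF_G = 12+8 = 20
ES_H = max(EF_B=3, EF_D=7, EF_E=17, EF_F=17, EF_G=20) = 20; EF_H = 20+16 = 36
Expected project duration μ = 36 days. Critical path: C → G → H.

Variance along critical path = 1.778 + 7.111 + 5.444 = 14.333; σ = 3.786 days.
D = μ + z·σ = 36 + 1.282·3.786 = 40.9 days

40.9 days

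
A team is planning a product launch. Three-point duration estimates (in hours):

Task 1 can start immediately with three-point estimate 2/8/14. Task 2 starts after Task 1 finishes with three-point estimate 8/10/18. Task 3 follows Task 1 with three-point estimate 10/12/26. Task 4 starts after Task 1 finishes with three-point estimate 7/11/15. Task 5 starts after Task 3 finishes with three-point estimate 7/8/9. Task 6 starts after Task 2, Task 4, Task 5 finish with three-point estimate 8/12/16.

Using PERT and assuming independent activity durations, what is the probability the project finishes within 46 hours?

0.866

te_Task 1 = (2 + 4·8 + 14)/6 = 48/6 = 8; σ²_Task 1 = ((14−2)/6)² = 4.000
te_Task 2 = (8 + 4·10 + 18)/6 = 66/6 = 11; σ²_Task 2 = ((18−8)/6)² = 2.778
te_Task 3 = (10 + 4·12 + 26)/6 = 84/6 = 14; σ²_Task 3 = ((26−10)/6)² = 7.111
te_Task 4 = (7 + 4·11 + 15)/6 = 66/6 = 11; σ²_Task 4 = ((15−7)/6)² = 1.778
te_Task 5 = (7 + 4·8 + 9)/6 = 48/6 = 8; σ²_Task 5 = ((9−7)/6)² = 0.111
te_Task 6 = (8 + 4·12 + 16)/6 = 72/6 = 12; σ²_Task 6 = ((16−8)/6)² = 1.778

Forward pass:
ES_Task 1 = 0; EF_Task 1 = 8
ES_Task 2 = 8; EF_Task 2 = 8+11 = 19
ES_Task 3 = 8; EF_Task 3 = 8+14 = 22
ES_Task 4 = 8; EF_Task 4 = 8+11 = 19
ES_Task 5 = 22; EF_Task 5 = 22+8 = 30
ES_Task 6 = max(EF_Task 2=19, EF_Task 4=19, EF_Task 5=30) = 30; EF_Task 6 = 30+12 = 42
Expected project duration μ = 42 hours. Critical path: Task 1 → Task 3 → Task 5 → Task 6.

Variance along critical path = 4.000 + 7.111 + 0.111 + 1.778 = 13.000; σ = √13.000 = 3.606 hours.
Z = (46 − 42) / 3.606 = 1.109
P(T ≤ 46) = Φ(1.109) ≈ 0.866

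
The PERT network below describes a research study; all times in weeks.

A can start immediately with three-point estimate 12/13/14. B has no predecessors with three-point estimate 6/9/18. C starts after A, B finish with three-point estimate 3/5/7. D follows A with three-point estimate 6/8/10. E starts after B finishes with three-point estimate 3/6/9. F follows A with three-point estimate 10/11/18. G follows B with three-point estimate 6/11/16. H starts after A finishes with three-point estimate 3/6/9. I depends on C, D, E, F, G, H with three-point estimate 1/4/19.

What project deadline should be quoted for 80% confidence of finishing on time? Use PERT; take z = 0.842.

33.8 weeks

te_A = (12 + 4·13 + 14)/6 = 78/6 = 13; σ²_A = ((14−12)/6)² = 0.111
te_B = (6 + 4·9 + 18)/6 = 60/6 = 10; σ²_B = ((18−6)/6)² = 4.000
te_C = (3 + 4·5 + 7)/6 = 30/6 = 5; σ²_C = ((7−3)/6)² = 0.444
te_D = (6 + 4·8 + 10)/6 = 48/6 = 8; σ²_D = ((10−6)/6)² = 0.444
te_E = (3 + 4·6 + 9)/6 = 36/6 = 6; σ²_E = ((9−3)/6)² = 1.000
te_F = (10 + 4·11 + 18)/6 = 72/6 = 12; σ²_F = ((18−10)/6)² = 1.778
te_G = (6 + 4·11 + 16)/6 = 66/6 = 11; σ²_G = ((16−6)/6)² = 2.778
te_H = (3 + 4·6 + 9)/6 = 36/6 = 6; σ²_H = ((9−3)/6)² = 1.000
te_I = (1 + 4·4 + 19)/6 = 36/6 = 6; σ²_I = ((19−1)/6)² = 9.000

Forward pass:
ES_A = 0; EF_A = 13
ES_B = 0; EF_B = 10
ES_C = max(EF_A=13, EF_B=10) = 13; EF_C = 13+5 = 18
ES_D = 13; EF_D = 13+8 = 21
ES_E = 10; EF_E = 10+6 = 16
ES_F = 13; EF_F = 13+12 = 25
ES_G = 10; EF_G = 10+11 = 21
ES_H = 13; EF_H = 13+6 = 19
ES_I = max(EF_C=18, EF_D=21, EF_E=16, EF_F=25, EF_G=21, EF_H=19) = 25; EF_I = 25+6 = 31
Expected project duration μ = 31 weeks. Critical path: A → F → I.

Variance along critical path = 0.111 + 1.778 + 9.000 = 10.889; σ = 3.300 weeks.
D = μ + z·σ = 31 + 0.842·3.300 = 33.8 weeks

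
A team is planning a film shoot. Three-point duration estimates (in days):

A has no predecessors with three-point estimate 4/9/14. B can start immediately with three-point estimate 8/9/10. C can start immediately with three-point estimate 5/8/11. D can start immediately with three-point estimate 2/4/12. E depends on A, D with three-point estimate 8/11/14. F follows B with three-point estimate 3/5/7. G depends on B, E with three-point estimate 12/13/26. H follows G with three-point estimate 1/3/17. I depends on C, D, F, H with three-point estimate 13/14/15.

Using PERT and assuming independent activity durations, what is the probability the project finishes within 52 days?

0.311

te_A = (4 + 4·9 + 14)/6 = 54/6 = 9; σ²_A = ((14−4)/6)² = 2.778
te_B = (8 + 4·9 + 10)/6 = 54/6 = 9; σ²_B = ((10−8)/6)² = 0.111
te_C = (5 + 4·8 + 11)/6 = 48/6 = 8; σ²_C = ((11−5)/6)² = 1.000
te_D = (2 + 4·4 + 12)/6 = 30/6 = 5; σ²_D = ((12−2)/6)² = 2.778
te_E = (8 + 4·11 + 14)/6 = 66/6 = 11; σ²_E = ((14−8)/6)² = 1.000
te_F = (3 + 4·5 + 7)/6 = 30/6 = 5; σ²_F = ((7−3)/6)² = 0.444
te_G = (12 + 4·13 + 26)/6 = 90/6 = 15; σ²_G = ((26−12)/6)² = 5.444
te_H = (1 + 4·3 + 17)/6 = 30/6 = 5; σ²_H = ((17−1)/6)² = 7.111
te_I = (13 + 4·14 + 15)/6 = 84/6 = 14; σ²_I = ((15−13)/6)² = 0.111

Forward pass:
ES_A = 0; EF_A = 9
ES_B = 0; EF_B = 9
ES_C = 0; EF_C = 8
ES_D = 0; EF_D = 5
ES_E = max(EF_A=9, EF_D=5) = 9; EF_E = 9+11 = 20
ES_F = 9; EF_F = 9+5 = 14
ES_G = max(EF_B=9, EF_E=20) = 20; EF_G = 20+15 = 35
ES_H = 35; EF_H = 35+5 = 40
ES_I = max(EF_C=8, EF_D=5, EF_F=14, EF_H=40) = 40; EF_I = 40+14 = 54
Expected project duration μ = 54 days. Critical path: A → E → G → H → I.

Variance along critical path = 2.778 + 1.000 + 5.444 + 7.111 + 0.111 = 16.444; σ = √16.444 = 4.055 days.
Z = (52 − 54) / 4.055 = -0.493
P(T ≤ 52) = Φ(-0.493) ≈ 0.311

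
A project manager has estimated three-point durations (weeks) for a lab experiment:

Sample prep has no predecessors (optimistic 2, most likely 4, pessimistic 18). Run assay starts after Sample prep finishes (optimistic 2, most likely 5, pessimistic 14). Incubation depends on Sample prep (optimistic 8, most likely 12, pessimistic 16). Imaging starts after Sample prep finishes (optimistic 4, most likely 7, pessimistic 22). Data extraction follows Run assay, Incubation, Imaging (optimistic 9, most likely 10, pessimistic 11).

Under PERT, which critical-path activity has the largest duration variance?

te_Sample prep = (2 + 4·4 + 18)/6 = 36/6 = 6; σ²_Sample prep = ((18−2)/6)² = 7.111
te_Run assay = (2 + 4·5 + 14)/6 = 36/6 = 6; σ²_Run assay = ((14−2)/6)² = 4.000
te_Incubation = (8 + 4·12 + 16)/6 = 72/6 = 12; σ²_Incubation = ((16−8)/6)² = 1.778
te_Imaging = (4 + 4·7 + 22)/6 = 54/6 = 9; σ²_Imaging = ((22−4)/6)² = 9.000
te_Data extraction = (9 + 4·10 + 11)/6 = 60/6 = 10; σ²_Data extraction = ((11−9)/6)² = 0.111

Forward pass:
ES_Sample prep = 0; EF_Sample prep = 6
ES_Run assay = 6; EF_Run assay = 6+6 = 12
ES_Incubation = 6; EF_Incubation = 6+12 = 18
ES_Imaging = 6; EF_Imaging = 6+9 = 15
ES_Data extraction = max(EF_Run assay=12, EF_Incubation=18, EF_Imaging=15) = 18; EF_Data extraction = 18+10 = 28
Expected project duration μ = 28 weeks. Critical path: Sample prep → Incubation → Data extraction.

Variances on critical path: σ²_Sample prep=7.111, σ²_Incubation=1.778, σ²_Data extraction=0.111.
Largest is σ²_Sample prep = 7.111.

Sample prep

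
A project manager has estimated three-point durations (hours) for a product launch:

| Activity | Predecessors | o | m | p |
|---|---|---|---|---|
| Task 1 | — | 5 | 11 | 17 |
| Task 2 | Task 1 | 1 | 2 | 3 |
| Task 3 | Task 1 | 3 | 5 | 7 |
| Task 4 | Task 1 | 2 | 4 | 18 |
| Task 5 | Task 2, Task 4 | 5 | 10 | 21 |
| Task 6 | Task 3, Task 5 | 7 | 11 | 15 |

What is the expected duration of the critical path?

39 hours

te_Task 1 = (5 + 4·11 + 17)/6 = 66/6 = 11
te_Task 2 = (1 + 4·2 + 3)/6 = 12/6 = 2
te_Task 3 = (3 + 4·5 + 7)/6 = 30/6 = 5
te_Task 4 = (2 + 4·4 + 18)/6 = 36/6 = 6
te_Task 5 = (5 + 4·10 + 21)/6 = 66/6 = 11
te_Task 6 = (7 + 4·11 + 15)/6 = 66/6 = 11

Forward pass:
ES_Task 1 = 0; EF_Task 1 = 11
ES_Task 2 = 11; EF_Task 2 = 11+2 = 13
ES_Task 3 = 11; EF_Task 3 = 11+5 = 16
ES_Task 4 = 11; EF_Task 4 = 11+6 = 17
ES_Task 5 = max(EF_Task 2=13, EF_Task 4=17) = 17; EF_Task 5 = 17+11 = 28
ES_Task 6 = max(EF_Task 3=16, EF_Task 5=28) = 28; EF_Task 6 = 28+11 = 39
Expected project duration μ = 39 hours. Critical path: Task 1 → Task 4 → Task 5 → Task 6.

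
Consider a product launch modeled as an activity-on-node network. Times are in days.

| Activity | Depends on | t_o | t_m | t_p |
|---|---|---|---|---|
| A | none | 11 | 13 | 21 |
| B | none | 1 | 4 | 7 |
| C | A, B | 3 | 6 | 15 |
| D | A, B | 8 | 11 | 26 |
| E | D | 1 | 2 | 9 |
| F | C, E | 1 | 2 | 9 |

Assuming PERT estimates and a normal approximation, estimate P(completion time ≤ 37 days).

te_A = (11 + 4·13 + 21)/6 = 84/6 = 14; σ²_A = ((21−11)/6)² = 2.778
te_B = (1 + 4·4 + 7)/6 = 24/6 = 4; σ²_B = ((7−1)/6)² = 1.000
te_C = (3 + 4·6 + 15)/6 = 42/6 = 7; σ²_C = ((15−3)/6)² = 4.000
te_D = (8 + 4·11 + 26)/6 = 78/6 = 13; σ²_D = ((26−8)/6)² = 9.000
te_E = (1 + 4·2 + 9)/6 = 18/6 = 3; σ²_E = ((9−1)/6)² = 1.778
te_F = (1 + 4·2 + 9)/6 = 18/6 = 3; σ²_F = ((9−1)/6)² = 1.778

Forward pass:
ES_A = 0; EF_A = 14
ES_B = 0; EF_B = 4
ES_C = max(EF_A=14, EF_B=4) = 14; EF_C = 14+7 = 21
ES_D = max(EF_A=14, EF_B=4) = 14; EF_D = 14+13 = 27
ES_E = 27; EF_E = 27+3 = 30
ES_F = max(EF_C=21, EF_E=30) = 30; EF_F = 30+3 = 33
Expected project duration μ = 33 days. Critical path: A → D → E → F.

Variance along critical path = 2.778 + 9.000 + 1.778 + 1.778 = 15.333; σ = √15.333 = 3.916 days.
Z = (37 − 33) / 3.916 = 1.022
P(T ≤ 37) = Φ(1.022) ≈ 0.846

0.846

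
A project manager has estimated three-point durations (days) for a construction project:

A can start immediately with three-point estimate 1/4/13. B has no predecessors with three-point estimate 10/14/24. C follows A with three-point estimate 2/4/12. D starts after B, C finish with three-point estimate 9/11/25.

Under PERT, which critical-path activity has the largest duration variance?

te_A = (1 + 4·4 + 13)/6 = 30/6 = 5; σ²_A = ((13−1)/6)² = 4.000
te_B = (10 + 4·14 + 24)/6 = 90/6 = 15; σ²_B = ((24−10)/6)² = 5.444
te_C = (2 + 4·4 + 12)/6 = 30/6 = 5; σ²_C = ((12−2)/6)² = 2.778
te_D = (9 + 4·11 + 25)/6 = 78/6 = 13; σ²_D = ((25−9)/6)² = 7.111

Forward pass:
ES_A = 0; EF_A = 5
ES_B = 0; EF_B = 15
ES_C = 5; EF_C = 5+5 = 10
ES_D = max(EF_B=15, EF_C=10) = 15; EF_D = 15+13 = 28
Expected project duration μ = 28 days. Critical path: B → D.

Variances on critical path: σ²_B=5.444, σ²_D=7.111.
Largest is σ²_D = 7.111.

D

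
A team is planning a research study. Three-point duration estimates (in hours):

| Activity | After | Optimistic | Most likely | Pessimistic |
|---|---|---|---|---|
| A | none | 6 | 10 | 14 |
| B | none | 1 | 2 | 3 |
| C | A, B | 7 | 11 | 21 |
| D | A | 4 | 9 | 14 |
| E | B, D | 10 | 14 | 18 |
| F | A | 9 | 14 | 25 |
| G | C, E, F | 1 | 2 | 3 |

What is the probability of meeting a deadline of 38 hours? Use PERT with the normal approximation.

0.881

te_A = (6 + 4·10 + 14)/6 = 60/6 = 10; σ²_A = ((14−6)/6)² = 1.778
te_B = (1 + 4·2 + 3)/6 = 12/6 = 2; σ²_B = ((3−1)/6)² = 0.111
te_C = (7 + 4·11 + 21)/6 = 72/6 = 12; σ²_C = ((21−7)/6)² = 5.444
te_D = (4 + 4·9 + 14)/6 = 54/6 = 9; σ²_D = ((14−4)/6)² = 2.778
te_E = (10 + 4·14 + 18)/6 = 84/6 = 14; σ²_E = ((18−10)/6)² = 1.778
te_F = (9 + 4·14 + 25)/6 = 90/6 = 15; σ²_F = ((25−9)/6)² = 7.111
te_G = (1 + 4·2 + 3)/6 = 12/6 = 2; σ²_G = ((3−1)/6)² = 0.111

Forward pass:
ES_A = 0; EF_A = 10
ES_B = 0; EF_B = 2
ES_C = max(EF_A=10, EF_B=2) = 10; EF_C = 10+12 = 22
ES_D = 10; EF_D = 10+9 = 19
ES_E = max(EF_B=2, EF_D=19) = 19; EF_E = 19+14 = 33
ES_F = 10; EF_F = 10+15 = 25
ES_G = max(EF_C=22, EF_E=33, EF_F=25) = 33; EF_G = 33+2 = 35
Expected project duration μ = 35 hours. Critical path: A → D → E → G.

Variance along critical path = 1.778 + 2.778 + 1.778 + 0.111 = 6.444; σ = √6.444 = 2.539 hours.
Z = (38 − 35) / 2.539 = 1.182
P(T ≤ 38) = Φ(1.182) ≈ 0.881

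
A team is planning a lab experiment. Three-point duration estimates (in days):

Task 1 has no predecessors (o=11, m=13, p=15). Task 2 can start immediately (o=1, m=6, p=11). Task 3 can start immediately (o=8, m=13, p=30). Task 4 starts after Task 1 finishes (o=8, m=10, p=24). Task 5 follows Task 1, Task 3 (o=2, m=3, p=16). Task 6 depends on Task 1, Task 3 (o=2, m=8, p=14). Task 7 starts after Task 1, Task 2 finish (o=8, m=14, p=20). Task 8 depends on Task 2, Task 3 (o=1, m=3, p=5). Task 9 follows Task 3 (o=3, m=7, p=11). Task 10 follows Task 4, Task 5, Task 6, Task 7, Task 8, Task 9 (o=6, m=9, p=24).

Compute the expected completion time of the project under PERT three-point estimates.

38 days

te_Task 1 = (11 + 4·13 + 15)/6 = 78/6 = 13
te_Task 2 = (1 + 4·6 + 11)/6 = 36/6 = 6
te_Task 3 = (8 + 4·13 + 30)/6 = 90/6 = 15
te_Task 4 = (8 + 4·10 + 24)/6 = 72/6 = 12
te_Task 5 = (2 + 4·3 + 16)/6 = 30/6 = 5
te_Task 6 = (2 + 4·8 + 14)/6 = 48/6 = 8
te_Task 7 = (8 + 4·14 + 20)/6 = 84/6 = 14
te_Task 8 = (1 + 4·3 + 5)/6 = 18/6 = 3
te_Task 9 = (3 + 4·7 + 11)/6 = 42/6 = 7
te_Task 10 = (6 + 4·9 + 24)/6 = 66/6 = 11

Forward pass:
ES_Task 1 = 0; EF_Task 1 = 13
ES_Task 2 = 0; EF_Task 2 = 6
ES_Task 3 = 0; EF_Task 3 = 15
ES_Task 4 = 13; EF_Task 4 = 13+12 = 25
ES_Task 5 = max(EF_Task 1=13, EF_Task 3=15) = 15; EF_Task 5 = 15+5 = 20
ES_Task 6 = max(EF_Task 1=13, EF_Task 3=15) = 15; EF_Task 6 = 15+8 = 23
ES_Task 7 = max(EF_Task 1=13, EF_Task 2=6) = 13; EF_Task 7 = 13+14 = 27
ES_Task 8 = max(EF_Task 2=6, EF_Task 3=15) = 15; EF_Task 8 = 15+3 = 18
ES_Task 9 = 15; EF_Task 9 = 15+7 = 22
ES_Task 10 = max(EF_Task 4=25, EF_Task 5=20, EF_Task 6=23, EF_Task 7=27, EF_Task 8=18, EF_Task 9=22) = 27; EF_Task 10 = 27+11 = 38
Expected project duration μ = 38 days. Critical path: Task 1 → Task 7 → Task 10.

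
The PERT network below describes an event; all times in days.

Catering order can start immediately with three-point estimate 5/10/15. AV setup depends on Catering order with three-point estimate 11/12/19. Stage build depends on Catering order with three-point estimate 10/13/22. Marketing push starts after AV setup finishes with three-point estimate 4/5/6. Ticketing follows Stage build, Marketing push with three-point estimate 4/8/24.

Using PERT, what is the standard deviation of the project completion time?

te_Catering order = (5 + 4·10 + 15)/6 = 60/6 = 10; σ²_Catering order = ((15−5)/6)² = 2.778
te_AV setup = (11 + 4·12 + 19)/6 = 78/6 = 13; σ²_AV setup = ((19−11)/6)² = 1.778
te_Stage build = (10 + 4·13 + 22)/6 = 84/6 = 14; σ²_Stage build = ((22−10)/6)² = 4.000
te_Marketing push = (4 + 4·5 + 6)/6 = 30/6 = 5; σ²_Marketing push = ((6−4)/6)² = 0.111
te_Ticketing = (4 + 4·8 + 24)/6 = 60/6 = 10; σ²_Ticketing = ((24−4)/6)² = 11.111

Forward pass:
ES_Catering order = 0; EF_Catering order = 10
ES_AV setup = 10; EF_AV setup = 10+13 = 23
ES_Stage build = 10; EF_Stage build = 10+14 = 24
ES_Marketing push = 23; EF_Marketing push = 23+5 = 28
ES_Ticketing = max(EF_Stage build=24, EF_Marketing push=28) = 28; EF_Ticketing = 28+10 = 38
Expected project duration μ = 38 days. Critical path: Catering order → AV setup → Marketing push → Ticketing.

Variance along critical path = 2.778 + 1.778 + 0.111 + 11.111 = 15.778
σ = √15.778 = 3.972 days

3.97 days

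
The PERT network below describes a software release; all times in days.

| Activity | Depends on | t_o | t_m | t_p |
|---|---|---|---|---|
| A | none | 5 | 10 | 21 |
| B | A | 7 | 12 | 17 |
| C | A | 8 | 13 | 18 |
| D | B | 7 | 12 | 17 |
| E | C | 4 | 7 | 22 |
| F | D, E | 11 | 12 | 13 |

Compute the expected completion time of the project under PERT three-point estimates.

te_A = (5 + 4·10 + 21)/6 = 66/6 = 11
te_B = (7 + 4·12 + 17)/6 = 72/6 = 12
te_C = (8 + 4·13 + 18)/6 = 78/6 = 13
te_D = (7 + 4·12 + 17)/6 = 72/6 = 12
te_E = (4 + 4·7 + 22)/6 = 54/6 = 9
te_F = (11 + 4·12 + 13)/6 = 72/6 = 12

Forward pass:
ES_A = 0; EF_A = 11
ES_B = 11; EF_B = 11+12 = 23
ES_C = 11; EF_C = 11+13 = 24
ES_D = 23; EF_D = 23+12 = 35
ES_E = 24; EF_E = 24+9 = 33
ES_F = max(EF_D=35, EF_E=33) = 35; EF_F = 35+12 = 47
Expected project duration μ = 47 days. Critical path: A → B → D → F.

47 days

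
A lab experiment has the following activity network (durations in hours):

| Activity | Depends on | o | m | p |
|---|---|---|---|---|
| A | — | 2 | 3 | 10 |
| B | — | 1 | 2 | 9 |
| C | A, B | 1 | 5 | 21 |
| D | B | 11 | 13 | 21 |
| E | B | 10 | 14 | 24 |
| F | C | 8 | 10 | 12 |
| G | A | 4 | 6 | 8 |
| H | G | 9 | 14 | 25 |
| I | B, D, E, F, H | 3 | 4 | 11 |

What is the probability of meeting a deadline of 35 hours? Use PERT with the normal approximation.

0.933

te_A = (2 + 4·3 + 10)/6 = 24/6 = 4; σ²_A = ((10−2)/6)² = 1.778
te_B = (1 + 4·2 + 9)/6 = 18/6 = 3; σ²_B = ((9−1)/6)² = 1.778
te_C = (1 + 4·5 + 21)/6 = 42/6 = 7; σ²_C = ((21−1)/6)² = 11.111
te_D = (11 + 4·13 + 21)/6 = 84/6 = 14; σ²_D = ((21−11)/6)² = 2.778
te_E = (10 + 4·14 + 24)/6 = 90/6 = 15; σ²_E = ((24−10)/6)² = 5.444
te_F = (8 + 4·10 + 12)/6 = 60/6 = 10; σ²_F = ((12−8)/6)² = 0.444
te_G = (4 + 4·6 + 8)/6 = 36/6 = 6; σ²_G = ((8−4)/6)² = 0.444
te_H = (9 + 4·14 + 25)/6 = 90/6 = 15; σ²_H = ((25−9)/6)² = 7.111
te_I = (3 + 4·4 + 11)/6 = 30/6 = 5; σ²_I = ((11−3)/6)² = 1.778

Forward pass:
ES_A = 0; EF_A = 4
ES_B = 0; EF_B = 3
ES_C = max(EF_A=4, EF_B=3) = 4; EF_C = 4+7 = 11
ES_D = 3; EF_D = 3+14 = 17
ES_E = 3; EF_E = 3+15 = 18
ES_F = 11; EF_F = 11+10 = 21
ES_G = 4; EF_G = 4+6 = 10
ES_H = 10; EF_H = 10+15 = 25
ES_I = max(EF_B=3, EF_D=17, EF_E=18, EF_F=21, EF_H=25) = 25; EF_I = 25+5 = 30
Expected project duration μ = 30 hours. Critical path: A → G → H → I.

Variance along critical path = 1.778 + 0.444 + 7.111 + 1.778 = 11.111; σ = √11.111 = 3.333 hours.
Z = (35 − 30) / 3.333 = 1.500
P(T ≤ 35) = Φ(1.500) ≈ 0.933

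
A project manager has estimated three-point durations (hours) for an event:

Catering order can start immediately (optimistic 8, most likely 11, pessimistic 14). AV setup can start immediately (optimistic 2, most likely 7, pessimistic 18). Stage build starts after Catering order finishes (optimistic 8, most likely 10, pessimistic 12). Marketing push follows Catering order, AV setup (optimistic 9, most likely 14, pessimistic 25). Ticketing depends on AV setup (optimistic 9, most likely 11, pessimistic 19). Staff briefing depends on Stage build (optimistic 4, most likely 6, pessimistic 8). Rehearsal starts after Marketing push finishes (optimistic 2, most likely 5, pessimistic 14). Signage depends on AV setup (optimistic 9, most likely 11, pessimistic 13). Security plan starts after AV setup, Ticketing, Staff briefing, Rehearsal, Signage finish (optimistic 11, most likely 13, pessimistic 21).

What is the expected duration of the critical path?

46 hours

te_Catering order = (8 + 4·11 + 14)/6 = 66/6 = 11
te_AV setup = (2 + 4·7 + 18)/6 = 48/6 = 8
te_Stage build = (8 + 4·10 + 12)/6 = 60/6 = 10
te_Marketing push = (9 + 4·14 + 25)/6 = 90/6 = 15
te_Ticketing = (9 + 4·11 + 19)/6 = 72/6 = 12
te_Staff briefing = (4 + 4·6 + 8)/6 = 36/6 = 6
te_Rehearsal = (2 + 4·5 + 14)/6 = 36/6 = 6
te_Signage = (9 + 4·11 + 13)/6 = 66/6 = 11
te_Security plan = (11 + 4·13 + 21)/6 = 84/6 = 14

Forward pass:
ES_Catering order = 0; EF_Catering order = 11
ES_AV setup = 0; EF_AV setup = 8
ES_Stage build = 11; EF_Stage build = 11+10 = 21
ES_Marketing push = max(EF_Catering order=11, EF_AV setup=8) = 11; EF_Marketing push = 11+15 = 26
ES_Ticketing = 8; EF_Ticketing = 8+12 = 20
ES_Staff briefing = 21; EF_Staff briefing = 21+6 = 27
ES_Rehearsal = 26; EF_Rehearsal = 26+6 = 32
ES_Signage = 8; EF_Signage = 8+11 = 19
ES_Security plan = max(EF_AV setup=8, EF_Ticketing=20, EF_Staff briefing=27, EF_Rehearsal=32, EF_Signage=19) = 32; EF_Security plan = 32+14 = 46
Expected project duration μ = 46 hours. Critical path: Catering order → Marketing push → Rehearsal → Security plan.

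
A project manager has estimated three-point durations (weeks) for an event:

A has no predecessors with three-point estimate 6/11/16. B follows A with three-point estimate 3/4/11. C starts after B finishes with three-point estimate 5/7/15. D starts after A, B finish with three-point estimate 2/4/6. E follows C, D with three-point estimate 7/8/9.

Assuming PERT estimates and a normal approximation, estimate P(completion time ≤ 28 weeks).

0.071

te_A = (6 + 4·11 + 16)/6 = 66/6 = 11; σ²_A = ((16−6)/6)² = 2.778
te_B = (3 + 4·4 + 11)/6 = 30/6 = 5; σ²_B = ((11−3)/6)² = 1.778
te_C = (5 + 4·7 + 15)/6 = 48/6 = 8; σ²_C = ((15−5)/6)² = 2.778
te_D = (2 + 4·4 + 6)/6 = 24/6 = 4; σ²_D = ((6−2)/6)² = 0.444
te_E = (7 + 4·8 + 9)/6 = 48/6 = 8; σ²_E = ((9−7)/6)² = 0.111

Forward pass:
ES_A = 0; EF_A = 11
ES_B = 11; EF_B = 11+5 = 16
ES_C = 16; EF_C = 16+8 = 24
ES_D = max(EF_A=11, EF_B=16) = 16; EF_D = 16+4 = 20
ES_E = max(EF_C=24, EF_D=20) = 24; EF_E = 24+8 = 32
Expected project duration μ = 32 weeks. Critical path: A → B → C → E.

Variance along critical path = 2.778 + 1.778 + 2.778 + 0.111 = 7.444; σ = √7.444 = 2.728 weeks.
Z = (28 − 32) / 2.728 = -1.466
P(T ≤ 28) = Φ(-1.466) ≈ 0.071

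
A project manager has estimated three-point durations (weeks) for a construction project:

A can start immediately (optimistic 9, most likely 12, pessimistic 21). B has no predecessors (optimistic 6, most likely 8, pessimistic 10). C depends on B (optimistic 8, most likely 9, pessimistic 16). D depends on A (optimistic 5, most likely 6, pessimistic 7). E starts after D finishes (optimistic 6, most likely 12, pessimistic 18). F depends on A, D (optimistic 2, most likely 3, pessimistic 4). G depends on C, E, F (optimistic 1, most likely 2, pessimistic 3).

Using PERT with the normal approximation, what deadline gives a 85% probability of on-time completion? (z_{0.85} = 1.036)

te_A = (9 + 4·12 + 21)/6 = 78/6 = 13; σ²_A = ((21−9)/6)² = 4.000
te_B = (6 + 4·8 + 10)/6 = 48/6 = 8; σ²_B = ((10−6)/6)² = 0.444
te_C = (8 + 4·9 + 16)/6 = 60/6 = 10; σ²_C = ((16−8)/6)² = 1.778
te_D = (5 + 4·6 + 7)/6 = 36/6 = 6; σ²_D = ((7−5)/6)² = 0.111
te_E = (6 + 4·12 + 18)/6 = 72/6 = 12; σ²_E = ((18−6)/6)² = 4.000
te_F = (2 + 4·3 + 4)/6 = 18/6 = 3; σ²_F = ((4−2)/6)² = 0.111
te_G = (1 + 4·2 + 3)/6 = 12/6 = 2; σ²_G = ((3−1)/6)² = 0.111

Forward pass:
ES_A = 0; EF_A = 13
ES_B = 0; EF_B = 8
ES_C = 8; EF_C = 8+10 = 18
ES_D = 13; EF_D = 13+6 = 19
ES_E = 19; EF_E = 19+12 = 31
ES_F = max(EF_A=13, EF_D=19) = 19; EF_F = 19+3 = 22
ES_G = max(EF_C=18, EF_E=31, EF_F=22) = 31; EF_G = 31+2 = 33
Expected project duration μ = 33 weeks. Critical path: A → D → E → G.

Variance along critical path = 4.000 + 0.111 + 4.000 + 0.111 = 8.222; σ = 2.867 weeks.
D = μ + z·σ = 33 + 1.036·2.867 = 36.0 weeks

36.0 weeks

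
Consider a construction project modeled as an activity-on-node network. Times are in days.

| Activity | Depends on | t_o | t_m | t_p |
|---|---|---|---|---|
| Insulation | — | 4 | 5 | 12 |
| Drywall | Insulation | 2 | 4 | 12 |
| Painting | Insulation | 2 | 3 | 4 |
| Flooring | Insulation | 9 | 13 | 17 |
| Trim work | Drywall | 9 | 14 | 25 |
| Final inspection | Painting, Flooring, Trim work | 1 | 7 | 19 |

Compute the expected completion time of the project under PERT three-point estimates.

34 days

te_Insulation = (4 + 4·5 + 12)/6 = 36/6 = 6
te_Drywall = (2 + 4·4 + 12)/6 = 30/6 = 5
te_Painting = (2 + 4·3 + 4)/6 = 18/6 = 3
te_Flooring = (9 + 4·13 + 17)/6 = 78/6 = 13
te_Trim work = (9 + 4·14 + 25)/6 = 90/6 = 15
te_Final inspection = (1 + 4·7 + 19)/6 = 48/6 = 8

Forward pass:
ES_Insulation = 0; EF_Insulation = 6
ES_Drywall = 6; EF_Drywall = 6+5 = 11
ES_Painting = 6; EF_Painting = 6+3 = 9
ES_Flooring = 6; EF_Flooring = 6+13 = 19
ES_Trim work = 11; EF_Trim work = 11+15 = 26
ES_Final inspection = max(EF_Painting=9, EF_Flooring=19, EF_Trim work=26) = 26; EF_Final inspection = 26+8 = 34
Expected project duration μ = 34 days. Critical path: Insulation → Drywall → Trim work → Final inspection.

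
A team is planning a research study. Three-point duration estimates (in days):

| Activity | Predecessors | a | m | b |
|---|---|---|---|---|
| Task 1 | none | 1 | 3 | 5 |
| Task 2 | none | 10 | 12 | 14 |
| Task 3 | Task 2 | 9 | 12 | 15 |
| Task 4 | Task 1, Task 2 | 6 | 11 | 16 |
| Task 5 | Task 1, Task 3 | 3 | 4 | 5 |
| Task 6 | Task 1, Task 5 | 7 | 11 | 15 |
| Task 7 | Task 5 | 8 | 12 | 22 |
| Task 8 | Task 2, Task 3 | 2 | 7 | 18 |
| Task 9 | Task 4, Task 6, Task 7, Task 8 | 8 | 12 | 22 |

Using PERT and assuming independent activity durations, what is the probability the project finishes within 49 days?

te_Task 1 = (1 + 4·3 + 5)/6 = 18/6 = 3; σ²_Task 1 = ((5−1)/6)² = 0.444
te_Task 2 = (10 + 4·12 + 14)/6 = 72/6 = 12; σ²_Task 2 = ((14−10)/6)² = 0.444
te_Task 3 = (9 + 4·12 + 15)/6 = 72/6 = 12; σ²_Task 3 = ((15−9)/6)² = 1.000
te_Task 4 = (6 + 4·11 + 16)/6 = 66/6 = 11; σ²_Task 4 = ((16−6)/6)² = 2.778
te_Task 5 = (3 + 4·4 + 5)/6 = 24/6 = 4; σ²_Task 5 = ((5−3)/6)² = 0.111
te_Task 6 = (7 + 4·11 + 15)/6 = 66/6 = 11; σ²_Task 6 = ((15−7)/6)² = 1.778
te_Task 7 = (8 + 4·12 + 22)/6 = 78/6 = 13; σ²_Task 7 = ((22−8)/6)² = 5.444
te_Task 8 = (2 + 4·7 + 18)/6 = 48/6 = 8; σ²_Task 8 = ((18−2)/6)² = 7.111
te_Task 9 = (8 + 4·12 + 22)/6 = 78/6 = 13; σ²_Task 9 = ((22−8)/6)² = 5.444

Forward pass:
ES_Task 1 = 0; EF_Task 1 = 3
ES_Task 2 = 0; EF_Task 2 = 12
ES_Task 3 = 12; EF_Task 3 = 12+12 = 24
ES_Task 4 = max(EF_Task 1=3, EF_Task 2=12) = 12; EF_Task 4 = 12+11 = 23
ES_Task 5 = max(EF_Task 1=3, EF_Task 3=24) = 24; EF_Task 5 = 24+4 = 28
ES_Task 6 = max(EF_Task 1=3, EF_Task 5=28) = 28; EF_Task 6 = 28+11 = 39
ES_Task 7 = 28; EF_Task 7 = 28+13 = 41
ES_Task 8 = max(EF_Task 2=12, EF_Task 3=24) = 24; EF_Task 8 = 24+8 = 32
ES_Task 9 = max(EF_Task 4=23, EF_Task 6=39, EF_Task 7=41, EF_Task 8=32) = 41; EF_Task 9 = 41+13 = 54
Expected project duration μ = 54 days. Critical path: Task 2 → Task 3 → Task 5 → Task 7 → Task 9.

Variance along critical path = 0.444 + 1.000 + 0.111 + 5.444 + 5.444 = 12.444; σ = √12.444 = 3.528 days.
Z = (49 − 54) / 3.528 = -1.417
P(T ≤ 49) = Φ(-1.417) ≈ 0.078

0.078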